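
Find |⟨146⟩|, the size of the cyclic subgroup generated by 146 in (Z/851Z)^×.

396

Since 146 ∈ (Z/851Z)^×, its order divides φ(851) = φ(23·37) = (23−1)·(37−1) = 22·36 = 792 = 2^3 · 3^2 · 11.
Divisors of 792: 1, 2, 3, 4, 6, 8, 9, 11, 12, 18, 22, 24, 33, 36, 44, 66, 72, 88, 99, 132, 198, 264, 396, 792.
Evaluate successive powers at the divisors of 792:
146^1 ≡ 146
146^2 ≡ 41
146^3 ≡ 29
146^4 ≡ 830
146^6 ≡ 841
146^8 ≡ 441
146^9 ≡ 561
146^11 ≡ 24
146^12 ≡ 100
146^18 ≡ 702
146^22 ≡ 576
146^24 ≡ 639
146^33 ≡ 208
146^36 ≡ 75
146^44 ≡ 737
146^66 ≡ 714
146^72 ≡ 519
146^88 ≡ 231
146^99 ≡ 438
146^132 ≡ 47
146^198 ≡ 369
146^264 ≡ 507
146^396 ≡ 1
The smallest such exponent is 396, so the order of 146 is 396.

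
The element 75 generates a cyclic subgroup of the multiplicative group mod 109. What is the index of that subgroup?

12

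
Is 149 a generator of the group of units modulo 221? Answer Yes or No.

221 = 13 · 17 is a product of two distinct odd primes, so (Z/221Z)^× ≅ (Z/13Z)^× × (Z/17Z)^× is not cyclic.
No primitive root modulo 221 exists; in particular 149 is not one.

No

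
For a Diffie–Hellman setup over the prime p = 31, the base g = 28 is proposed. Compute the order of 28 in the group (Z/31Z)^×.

15

Since 28 ∈ (Z/31Z)^×, its order divides φ(31) = 31 − 1 = 30 = 2 · 3 · 5.
Divisors of 30: 1, 2, 3, 5, 6, 10, 15, 30.
Check 28^d mod 31 for each divisor in increasing order:
28^1 ≡ 28 (mod 31)
28^2 ≡ 9 (mod 31)
28^3 ≡ 4 (mod 31)
28^5 ≡ 5 (mod 31)
28^6 ≡ 16 (mod 31)
28^10 ≡ 25 (mod 31)
28^15 ≡ 1 (mod 31) ✓
Hence ord(28) = 15.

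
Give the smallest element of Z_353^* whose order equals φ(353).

3

φ(353) = 353 − 1 = 352 = 2^5 · 11.
g is a primitive root iff g^(352/q) ≢ 1 (mod 353) for each prime q ∈ {2, 11}.
g = 2: 2^176 ≡ 1 — hits 1, so not a primitive root.
g = 3: 3^176 ≡ 352; 3^32 ≡ 140 — none is 1, so 3 is a primitive root.
So 3 is the smallest generator of (Z/353Z)^×.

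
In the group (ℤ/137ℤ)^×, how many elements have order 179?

0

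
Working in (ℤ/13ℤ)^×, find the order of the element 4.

Since 4 ∈ (Z/13Z)^×, its order divides φ(13) = 13 − 1 = 12 = 2^2 · 3.
Divisors of 12: 1, 2, 3, 4, 6, 12.
Check 4^d mod 13 for each divisor in increasing order:
4^1 ≡ 4
4^2 ≡ 3
4^3 ≡ 12
4^4 ≡ 9
4^6 ≡ 1
Hence ord(4) = 6.

6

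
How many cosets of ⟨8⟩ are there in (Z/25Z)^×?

1

The order of 8 must divide φ(25) = φ(5^2) = 5·(5−1) = 20 = 2^2 · 5.
Divisors of 20: 1, 2, 4, 5, 10, 20.
Check 8^d mod 25 for each divisor in increasing order:
8^1 ≡ 8
8^2 ≡ 14
8^4 ≡ 21
8^5 ≡ 18
8^10 ≡ 24
8^20 ≡ 1
Thus |⟨8⟩| = ord(8) = 20.
Index = |(Z/25Z)^×| / |⟨8⟩| = 20 / 20 = 1.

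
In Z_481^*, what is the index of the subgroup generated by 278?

The order of 278 must divide φ(481) = φ(13·37) = (13−1)·(37−1) = 12·36 = 432 = 2^4 · 3^3.
Divisors of 432: 1, 2, 3, 4, 6, 8, 9, 12, 16, 18, 24, 27, 36, 48, 54, 72, 108, 144, 216, 432.
Compute 278^d (mod 481) for the divisors d until we hit 1:
278^1 ≡ 278 (mod 481)
278^2 ≡ 324 (mod 481)
278^3 ≡ 125 (mod 481)
278^4 ≡ 118 (mod 481)
278^6 ≡ 233 (mod 481)
278^8 ≡ 456 (mod 481)
278^9 ≡ 265 (mod 481)
278^12 ≡ 417 (mod 481)
278^16 ≡ 144 (mod 481)
278^18 ≡ 480 (mod 481)
278^24 ≡ 248 (mod 481)
278^27 ≡ 216 (mod 481)
278^36 ≡ 1 (mod 481) ✓
Thus |⟨278⟩| = ord(278) = 36.
[(Z/481Z)^× : ⟨278⟩] = 432/36 = 12.

12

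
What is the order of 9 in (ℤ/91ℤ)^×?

3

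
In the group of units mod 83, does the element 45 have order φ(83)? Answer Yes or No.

φ(83) = 83 − 1 = 82 = 2 · 41.
It suffices to check that the order of 45 is not a proper divisor of 82: compute 45^(82/q) for q ∈ {2, 41}.
45^41 ≡ 82 (mod 83)  [q = 2: ≢ 1 ✓]
45^2 ≡ 33 (mod 83)  [q = 41: ≢ 1 ✓]
None equal 1, so ord_83(45) = 82: 45 is a primitive root.

Yes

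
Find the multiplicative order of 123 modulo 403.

ord(123) | φ(403) = φ(13·31) = (13−1)·(31−1) = 12·30 = 360 = 2^3 · 3^2 · 5.
Divisors of 360: 1, 2, 3, 4, 5, 6, 8, 9, 10, 12, 15, 18, 20, 24, 30, 36, 40, 45, 60, 72, 90, 120, 180, 360.
Test each divisor d:
123^1 ≡ 123 (mod 403)
123^2 ≡ 218 (mod 403)
123^3 ≡ 216 (mod 403)
123^4 ≡ 373 (mod 403)
123^5 ≡ 340 (mod 403)
123^6 ≡ 311 (mod 403)
123^8 ≡ 94 (mod 403)
123^9 ≡ 278 (mod 403)
123^10 ≡ 342 (mod 403)
123^12 ≡ 1 (mod 403) ✓
Hence ord(123) = 12.

12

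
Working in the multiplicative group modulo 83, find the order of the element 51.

41

By Lagrange's theorem, ord_83(51) divides φ(83) = 83 − 1 = 82 = 2 · 41.
Divisors of 82: 1, 2, 41, 82.
Evaluate successive powers at the divisors of 82:
51^1 ≡ 51 (mod 83)
51^2 ≡ 28 (mod 83)
51^41 ≡ 1 (mod 83) ✓
Hence ord(51) = 41.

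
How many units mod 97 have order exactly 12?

φ(97) = 97 − 1 = 96 = 2^5 · 3.
In a cyclic group of order 96, there are φ(d) elements of order d for each divisor d of 96, and zero for non-divisors.
12 = 2^2 · 3 divides 96, and φ(12) = 4.

4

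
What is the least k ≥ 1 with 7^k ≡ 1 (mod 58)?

7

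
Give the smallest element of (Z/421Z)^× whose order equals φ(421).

2

φ(421) = 421 − 1 = 420 = 2^2 · 3 · 5 · 7.
Test candidates g = 2, 3, … against the prime factors q ∈ {2, 3, 5, 7} of φ(421): g is a generator iff g^(420/q) ≢ 1 for every such q.
g = 2: 2^210 ≡ 420; 2^140 ≡ 400; 2^84 ≡ 279; 2^60 ≡ 370 — none is 1, so 2 is a primitive root.
So 2 is the smallest generator of (Z/421Z)^×.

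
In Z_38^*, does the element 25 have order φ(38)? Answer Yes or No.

No

φ(38) = φ(2)·φ(19) = 1·18 = 18 = 2 · 3^2.
An element g generates (Z/38Z)^× iff g^(18/q) ≢ 1 (mod 38) for each prime q ∈ {2, 3}.
25^9 ≡ 1 (mod 38)  [q = 2: ≡ 1 ✗]
25^6 ≡ 11 (mod 38)  [q = 3: ≢ 1 ✓]
The check at q = 2 fails, so 25 generates a proper subgroup.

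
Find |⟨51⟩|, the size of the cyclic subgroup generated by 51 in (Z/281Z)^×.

280

By Lagrange's theorem, ord_281(51) divides φ(281) = 281 − 1 = 280 = 2^3 · 5 · 7.
Divisors of 280: 1, 2, 4, 5, 7, 8, 10, 14, 20, 28, 35, 40, 56, 70, 140, 280.
Compute 51^d (mod 281) for the divisors d until we hit 1:
51^1 ≡ 51 (mod 281)
51^2 ≡ 72 (mod 281)
51^4 ≡ 126 (mod 281)
51^5 ≡ 244 (mod 281)
51^7 ≡ 146 (mod 281)
51^8 ≡ 140 (mod 281)
51^10 ≡ 245 (mod 281)
51^14 ≡ 241 (mod 281)
51^20 ≡ 172 (mod 281)
51^28 ≡ 195 (mod 281)
51^35 ≡ 89 (mod 281)
51^40 ≡ 79 (mod 281)
51^56 ≡ 90 (mod 281)
51^70 ≡ 53 (mod 281)
51^140 ≡ 280 (mod 281)
51^280 ≡ 1 (mod 281) ✓
Hence ord(51) = 280.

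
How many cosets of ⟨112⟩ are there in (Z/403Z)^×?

Since 112 ∈ (Z/403Z)^×, its order divides φ(403) = φ(13·31) = (13−1)·(31−1) = 12·30 = 360 = 2^3 · 3^2 · 5.
Divisors of 360: 1, 2, 3, 4, 5, 6, 8, 9, 10, 12, 15, 18, 20, 24, 30, 36, 40, 45, 60, 72, 90, 120, 180, 360.
Compute 112^d (mod 403) for the divisors d until we hit 1:
112^1 ≡ 112 (mod 403)
112^2 ≡ 51 (mod 403)
112^3 ≡ 70 (mod 403)
112^4 ≡ 183 (mod 403)
112^5 ≡ 346 (mod 403)
112^6 ≡ 64 (mod 403)
112^8 ≡ 40 (mod 403)
112^9 ≡ 47 (mod 403)
112^10 ≡ 25 (mod 403)
112^12 ≡ 66 (mod 403)
112^15 ≡ 187 (mod 403)
112^18 ≡ 194 (mod 403)
112^20 ≡ 222 (mod 403)
112^24 ≡ 326 (mod 403)
112^30 ≡ 311 (mod 403)
112^36 ≡ 157 (mod 403)
112^40 ≡ 118 (mod 403)
112^45 ≡ 125 (mod 403)
112^60 ≡ 1 (mod 403) ✓
The order of 112 is 60, so the subgroup it generates has 60 elements.
[(Z/403Z)^× : ⟨112⟩] = 360/60 = 6.

6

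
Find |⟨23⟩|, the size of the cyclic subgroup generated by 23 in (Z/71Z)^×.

14

ord(23) | φ(71) = 71 − 1 = 70 = 2 · 5 · 7.
Divisors of 70: 1, 2, 5, 7, 10, 14, 35, 70.
Evaluate successive powers at the divisors of 70:
23^1 ≡ 23 (mod 71)
23^2 ≡ 32 (mod 71)
23^5 ≡ 51 (mod 71)
23^7 ≡ 70 (mod 71)
23^10 ≡ 45 (mod 71)
23^14 ≡ 1 (mod 71) ✓
So ord_71(23) = 14.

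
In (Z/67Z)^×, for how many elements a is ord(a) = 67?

φ(67) = 67 − 1 = 66 = 2 · 3 · 11.
(Z/67Z)^× is cyclic (|G| = 66); a cyclic group of order m has exactly φ(d) elements of each order d | m, and none otherwise.
Here 66 is not a multiple of 67, so there are no elements of order 67.

0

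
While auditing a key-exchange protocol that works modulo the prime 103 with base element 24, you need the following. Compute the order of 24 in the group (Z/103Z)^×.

34

Since 24 ∈ (Z/103Z)^×, its order divides φ(103) = 103 − 1 = 102 = 2 · 3 · 17.
Divisors of 102: 1, 2, 3, 6, 17, 34, 51, 102.
Test each divisor d:
24^1 ≡ 24 (mod 103)
24^2 ≡ 61 (mod 103)
24^3 ≡ 22 (mod 103)
24^6 ≡ 72 (mod 103)
24^17 ≡ 102 (mod 103)
24^34 ≡ 1 (mod 103) ✓
So ord_103(24) = 34.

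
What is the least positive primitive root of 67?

2

φ(67) = 67 − 1 = 66 = 2 · 3 · 11.
Test candidates g = 2, 3, … against the prime factors q ∈ {2, 3, 11} of φ(67): g is a generator iff g^(66/q) ≢ 1 for every such q.
g = 2: 2^33 ≡ 66; 2^22 ≡ 37; 2^6 ≡ 64 — none is 1, so 2 is a primitive root.
The smallest primitive root modulo 67 is 2.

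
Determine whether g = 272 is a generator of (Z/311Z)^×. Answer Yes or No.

φ(311) = 311 − 1 = 310 = 2 · 5 · 31.
It suffices to check that the order of 272 is not a proper divisor of 310: compute 272^(310/q) for q ∈ {2, 5, 31}.
272^155 ≡ 310 (mod 311)  [q = 2: ≢ 1 ✓]
272^62 ≡ 216 (mod 311)  [q = 5: ≢ 1 ✓]
272^10 ≡ 121 (mod 311)  [q = 31: ≢ 1 ✓]
Every test exponent gives a nontrivial residue, hence 272 generates the full group.

Yes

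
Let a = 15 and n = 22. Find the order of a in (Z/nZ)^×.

By Lagrange's theorem, ord_22(15) divides φ(22) = φ(2)·φ(11) = 1·10 = 10 = 2 · 5.
Divisors of 10: 1, 2, 5, 10.
Evaluate successive powers at the divisors of 10:
15^1 ≡ 15
15^2 ≡ 5
15^5 ≡ 1
Hence ord(15) = 5.

5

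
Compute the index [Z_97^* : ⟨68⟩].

1

Since 68 ∈ (Z/97Z)^×, its order divides φ(97) = 97 − 1 = 96 = 2^5 · 3.
Divisors of 96: 1, 2, 3, 4, 6, 8, 12, 16, 24, 32, 48, 96.
Compute 68^d (mod 97) for the divisors d until we hit 1:
68^1 ≡ 68 (mod 97)
68^2 ≡ 65 (mod 97)
68^3 ≡ 55 (mod 97)
68^4 ≡ 54 (mod 97)
68^6 ≡ 18 (mod 97)
68^8 ≡ 6 (mod 97)
68^12 ≡ 33 (mod 97)
68^16 ≡ 36 (mod 97)
68^24 ≡ 22 (mod 97)
68^32 ≡ 35 (mod 97)
68^48 ≡ 96 (mod 97)
68^96 ≡ 1 (mod 97) ✓
The order of 68 is 96, so the subgroup it generates has 96 elements.
Index = |(Z/97Z)^×| / |⟨68⟩| = 96 / 96 = 1.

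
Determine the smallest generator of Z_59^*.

φ(59) = 59 − 1 = 58 = 2 · 29.
Test candidates g = 2, 3, … against the prime factors q ∈ {2, 29} of φ(59): g is a generator iff g^(58/q) ≢ 1 for every such q.
g = 2: 2^29 ≡ 58; 2^2 ≡ 4 — none is 1, so 2 is a primitive root.
Hence the least primitive root of 59 is 2.

2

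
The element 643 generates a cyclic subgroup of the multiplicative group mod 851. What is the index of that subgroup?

66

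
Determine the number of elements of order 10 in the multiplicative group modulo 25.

φ(25) = φ(5^2) = 5·(5−1) = 20 = 2^2 · 5.
Since (Z/25Z)^× is cyclic of order 20, the number of elements of order d is φ(d) when d | 20 and 0 otherwise.
10 = 2 · 5 divides 20, and φ(10) = 4.

4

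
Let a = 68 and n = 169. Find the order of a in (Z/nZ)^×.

39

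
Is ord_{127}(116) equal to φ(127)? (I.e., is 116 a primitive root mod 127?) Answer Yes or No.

Yes

φ(127) = 127 − 1 = 126 = 2 · 3^2 · 7.
116 is a primitive root mod 127 iff 116^(φ(127)/q) ≢ 1 for every prime q | φ(127), i.e. q ∈ {2, 3, 7}.
116^63 ≡ 126 (mod 127)  [q = 2: ≢ 1 ✓]
116^42 ≡ 19 (mod 127)  [q = 3: ≢ 1 ✓]
116^18 ≡ 8 (mod 127)  [q = 7: ≢ 1 ✓]
Every test exponent gives a nontrivial residue, hence 116 generates the full group.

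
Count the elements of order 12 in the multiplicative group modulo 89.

0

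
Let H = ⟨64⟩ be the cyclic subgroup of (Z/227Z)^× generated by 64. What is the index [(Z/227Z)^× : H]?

2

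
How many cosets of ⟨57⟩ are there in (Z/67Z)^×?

By Lagrange's theorem, ord_67(57) divides φ(67) = 67 − 1 = 66 = 2 · 3 · 11.
Divisors of 66: 1, 2, 3, 6, 11, 22, 33, 66.
Check 57^d mod 67 for each divisor in increasing order:
57^1 ≡ 57 (mod 67)
57^2 ≡ 33 (mod 67)
57^3 ≡ 5 (mod 67)
57^6 ≡ 25 (mod 67)
57^11 ≡ 38 (mod 67)
57^22 ≡ 37 (mod 67)
57^33 ≡ 66 (mod 67)
57^66 ≡ 1 (mod 67) ✓
Thus |⟨57⟩| = ord(57) = 66.
Index = |(Z/67Z)^×| / |⟨57⟩| = 66 / 66 = 1.

1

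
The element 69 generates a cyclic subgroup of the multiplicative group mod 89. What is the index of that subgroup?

2

By Lagrange's theorem, ord_89(69) divides φ(89) = 89 − 1 = 88 = 2^3 · 11.
Divisors of 88: 1, 2, 4, 8, 11, 22, 44, 88.
Check 69^d mod 89 for each divisor in increasing order:
69^1 ≡ 69 (mod 89)
69^2 ≡ 44 (mod 89)
69^4 ≡ 67 (mod 89)
69^8 ≡ 39 (mod 89)
69^11 ≡ 34 (mod 89)
69^22 ≡ 88 (mod 89)
69^44 ≡ 1 (mod 89) ✓
Thus |⟨69⟩| = ord(69) = 44.
Index = |(Z/89Z)^×| / |⟨69⟩| = 88 / 44 = 2.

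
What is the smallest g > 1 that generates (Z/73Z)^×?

5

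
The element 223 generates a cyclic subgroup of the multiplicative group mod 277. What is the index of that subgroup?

By Lagrange's theorem, ord_277(223) divides φ(277) = 277 − 1 = 276 = 2^2 · 3 · 23.
Divisors of 276: 1, 2, 3, 4, 6, 12, 23, 46, 69, 92, 138, 276.
Test each divisor d:
223^1 ≡ 223 (mod 277)
223^2 ≡ 146 (mod 277)
223^3 ≡ 149 (mod 277)
223^4 ≡ 264 (mod 277)
223^6 ≡ 41 (mod 277)
223^12 ≡ 19 (mod 277)
223^23 ≡ 60 (mod 277)
223^46 ≡ 276 (mod 277)
223^69 ≡ 217 (mod 277)
223^92 ≡ 1 (mod 277) ✓
Thus |⟨223⟩| = ord(223) = 92.
[(Z/277Z)^× : ⟨223⟩] = 276/92 = 3.

3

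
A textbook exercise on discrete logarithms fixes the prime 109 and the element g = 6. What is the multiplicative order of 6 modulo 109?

Since 6 ∈ (Z/109Z)^×, its order divides φ(109) = 109 − 1 = 108 = 2^2 · 3^3.
Divisors of 108: 1, 2, 3, 4, 6, 9, 12, 18, 27, 36, 54, 108.
Compute 6^d (mod 109) for the divisors d until we hit 1:
6^1 ≡ 6
6^2 ≡ 36
6^3 ≡ 107
6^4 ≡ 97
6^6 ≡ 4
6^9 ≡ 101
6^12 ≡ 16
6^18 ≡ 64
6^27 ≡ 33
6^36 ≡ 63
6^54 ≡ 108
6^108 ≡ 1
Therefore the multiplicative order of 6 modulo 109 is 108.

108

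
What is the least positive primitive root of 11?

φ(11) = 11 − 1 = 10 = 2 · 5.
g is a primitive root iff g^(10/q) ≢ 1 (mod 11) for each prime q ∈ {2, 5}.
g = 2: 2^5 ≡ 10; 2^2 ≡ 4 — none is 1, so 2 is a primitive root.
Hence the least primitive root of 11 is 2.

2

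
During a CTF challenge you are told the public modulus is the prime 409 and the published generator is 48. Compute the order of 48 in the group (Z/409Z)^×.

ord(48) | φ(409) = 409 − 1 = 408 = 2^3 · 3 · 17.
Divisors of 408: 1, 2, 3, 4, 6, 8, 12, 17, 24, 34, 51, 68, 102, 136, 204, 408.
Compute 48^d (mod 409) for the divisors d until we hit 1:
48^1 ≡ 48 (mod 409)
48^2 ≡ 259 (mod 409)
48^3 ≡ 162 (mod 409)
48^4 ≡ 5 (mod 409)
48^6 ≡ 68 (mod 409)
48^8 ≡ 25 (mod 409)
48^12 ≡ 125 (mod 409)
48^17 ≡ 143 (mod 409)
48^24 ≡ 83 (mod 409)
48^34 ≡ 408 (mod 409)
48^51 ≡ 266 (mod 409)
48^68 ≡ 1 (mod 409) ✓
So ord_409(48) = 68.

68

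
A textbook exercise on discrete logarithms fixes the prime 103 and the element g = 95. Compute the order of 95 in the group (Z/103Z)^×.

34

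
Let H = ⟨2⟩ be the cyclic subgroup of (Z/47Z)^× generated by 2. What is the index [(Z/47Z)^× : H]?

2

The order of 2 must divide φ(47) = 47 − 1 = 46 = 2 · 23.
Divisors of 46: 1, 2, 23, 46.
Test each divisor d:
2^1 ≡ 2
2^2 ≡ 4
2^23 ≡ 1
So ord_47(2) = 23, hence |⟨2⟩| = 23.
The index is φ(47) / ord(2) = 46 / 23 = 2.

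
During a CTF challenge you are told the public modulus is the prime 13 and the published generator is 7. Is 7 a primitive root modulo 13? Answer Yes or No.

φ(13) = 13 − 1 = 12 = 2^2 · 3.
An element g generates (Z/13Z)^× iff g^(12/q) ≢ 1 (mod 13) for each prime q ∈ {2, 3}.
7^6 ≡ 12 (mod 13)  [q = 2: ≢ 1 ✓]
7^4 ≡ 9 (mod 13)  [q = 3: ≢ 1 ✓]
Every test exponent gives a nontrivial residue, hence 7 generates the full group.

Yes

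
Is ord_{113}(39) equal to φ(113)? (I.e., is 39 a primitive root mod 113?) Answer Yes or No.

Yes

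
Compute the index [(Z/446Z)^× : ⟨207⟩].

3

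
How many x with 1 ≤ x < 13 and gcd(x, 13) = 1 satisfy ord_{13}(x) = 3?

2

φ(13) = 13 − 1 = 12 = 2^2 · 3.
Since (Z/13Z)^× is cyclic of order 12, the number of elements of order d is φ(d) when d | 12 and 0 otherwise.
3 | 12, and φ(3) = 3 − 1 = 2.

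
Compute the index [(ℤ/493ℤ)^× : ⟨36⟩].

8

ord(36) | φ(493) = φ(17·29) = (17−1)·(29−1) = 16·28 = 448 = 2^6 · 7.
Divisors of 448: 1, 2, 4, 7, 8, 14, 16, 28, 32, 56, 64, 112, 224, 448.
Compute 36^d (mod 493) for the divisors d until we hit 1:
36^1 ≡ 36 (mod 493)
36^2 ≡ 310 (mod 493)
36^4 ≡ 458 (mod 493)
36^7 ≡ 349 (mod 493)
36^8 ≡ 239 (mod 493)
36^14 ≡ 30 (mod 493)
36^16 ≡ 426 (mod 493)
36^28 ≡ 407 (mod 493)
36^32 ≡ 52 (mod 493)
36^56 ≡ 1 (mod 493) ✓
So ord_493(36) = 56, hence |⟨36⟩| = 56.
[(Z/493Z)^× : ⟨36⟩] = 448/56 = 8.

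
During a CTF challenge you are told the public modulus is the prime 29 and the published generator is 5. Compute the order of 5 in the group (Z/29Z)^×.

14

Since 5 ∈ (Z/29Z)^×, its order divides φ(29) = 29 − 1 = 28 = 2^2 · 7.
Divisors of 28: 1, 2, 4, 7, 14, 28.
Evaluate successive powers at the divisors of 28:
5^1 ≡ 5
5^2 ≡ 25
5^4 ≡ 16
5^7 ≡ 28
5^14 ≡ 1
The smallest such exponent is 14, so the order of 5 is 14.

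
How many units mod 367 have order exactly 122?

φ(367) = 367 − 1 = 366 = 2 · 3 · 61.
Since (Z/367Z)^× is cyclic of order 366, the number of elements of order d is φ(d) when d | 366 and 0 otherwise.
122 = 2 · 61 divides 366, and φ(122) = 60.

60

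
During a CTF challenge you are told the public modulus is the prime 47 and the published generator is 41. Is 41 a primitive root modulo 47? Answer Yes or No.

Yes

φ(47) = 47 − 1 = 46 = 2 · 23.
Test 41^(46/q) mod 47 for each prime factor q of 46:
41^23 ≡ 46 (mod 47)  [q = 2: ≢ 1 ✓]
41^2 ≡ 36 (mod 47)  [q = 23: ≢ 1 ✓]
All checks pass, so 41 has order 46 and is a primitive root modulo 47.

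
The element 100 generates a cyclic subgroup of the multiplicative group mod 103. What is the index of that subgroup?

Since 100 ∈ (Z/103Z)^×, its order divides φ(103) = 103 − 1 = 102 = 2 · 3 · 17.
Divisors of 102: 1, 2, 3, 6, 17, 34, 51, 102.
Check 100^d mod 103 for each divisor in increasing order:
100^1 ≡ 100 (mod 103)
100^2 ≡ 9 (mod 103)
100^3 ≡ 76 (mod 103)
100^6 ≡ 8 (mod 103)
100^17 ≡ 1 (mod 103) ✓
Thus |⟨100⟩| = ord(100) = 17.
[(Z/103Z)^× : ⟨100⟩] = 102/17 = 6.

6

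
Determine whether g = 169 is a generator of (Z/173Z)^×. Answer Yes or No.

φ(173) = 173 − 1 = 172 = 2^2 · 43.
169 is a primitive root mod 173 iff 169^(φ(173)/q) ≢ 1 for every prime q | φ(173), i.e. q ∈ {2, 43}.
169^86 ≡ 1 (mod 173)  [q = 2: ≡ 1 ✗]
169^4 ≡ 83 (mod 173)  [q = 43: ≢ 1 ✓]
Since 169^86 ≡ 1, the order of 169 divides 86 < 172, so 169 is not a primitive root.

No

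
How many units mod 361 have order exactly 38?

18

φ(361) = φ(19^2) = 19·(19−1) = 342 = 2 · 3^2 · 19.
In a cyclic group of order 342, there are φ(d) elements of order d for each divisor d of 342, and zero for non-divisors.
38 = 2 · 19 divides 342, and φ(38) = 18.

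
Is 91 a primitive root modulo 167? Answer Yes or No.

φ(167) = 167 − 1 = 166 = 2 · 83.
An element g generates (Z/167Z)^× iff g^(166/q) ≢ 1 (mod 167) for each prime q ∈ {2, 83}.
91^83 ≡ 166 (mod 167)  [q = 2: ≢ 1 ✓]
91^2 ≡ 98 (mod 167)  [q = 83: ≢ 1 ✓]
None equal 1, so ord_167(91) = 166: 91 is a primitive root.

Yes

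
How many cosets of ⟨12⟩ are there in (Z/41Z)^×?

Since 12 ∈ (Z/41Z)^×, its order divides φ(41) = 41 − 1 = 40 = 2^3 · 5.
Divisors of 40: 1, 2, 4, 5, 8, 10, 20, 40.
Check 12^d mod 41 for each divisor in increasing order:
12^1 ≡ 12 (mod 41)
12^2 ≡ 21 (mod 41)
12^4 ≡ 31 (mod 41)
12^5 ≡ 3 (mod 41)
12^8 ≡ 18 (mod 41)
12^10 ≡ 9 (mod 41)
12^20 ≡ 40 (mod 41)
12^40 ≡ 1 (mod 41) ✓
So ord_41(12) = 40, hence |⟨12⟩| = 40.
The index is φ(41) / ord(12) = 40 / 40 = 1.

1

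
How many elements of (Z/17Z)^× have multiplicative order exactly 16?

8

φ(17) = 17 − 1 = 16 = 2^4.
In a cyclic group of order 16, there are φ(d) elements of order d for each divisor d of 16, and zero for non-divisors.
16 = 2^4 divides 16, and φ(16) = 8.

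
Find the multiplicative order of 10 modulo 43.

21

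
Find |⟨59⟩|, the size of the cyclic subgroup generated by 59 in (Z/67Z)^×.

11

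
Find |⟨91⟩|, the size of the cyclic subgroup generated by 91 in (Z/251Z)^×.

25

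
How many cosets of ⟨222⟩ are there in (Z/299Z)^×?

12

By Lagrange's theorem, ord_299(222) divides φ(299) = φ(13·23) = (13−1)·(23−1) = 12·22 = 264 = 2^3 · 3 · 11.
Divisors of 264: 1, 2, 3, 4, 6, 8, 11, 12, 22, 24, 33, 44, 66, 88, 132, 264.
Evaluate successive powers at the divisors of 264:
222^1 ≡ 222
222^2 ≡ 248
222^3 ≡ 40
222^4 ≡ 209
222^6 ≡ 105
222^8 ≡ 27
222^11 ≡ 183
222^12 ≡ 261
222^22 ≡ 1
The order of 222 is 22, so the subgroup it generates has 22 elements.
[(Z/299Z)^× : ⟨222⟩] = 264/22 = 12.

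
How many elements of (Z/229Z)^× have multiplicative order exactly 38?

φ(229) = 229 − 1 = 228 = 2^2 · 3 · 19.
In a cyclic group of order 228, there are φ(d) elements of order d for each divisor d of 228, and zero for non-divisors.
38 = 2 · 19 divides 228, and φ(38) = 18.

18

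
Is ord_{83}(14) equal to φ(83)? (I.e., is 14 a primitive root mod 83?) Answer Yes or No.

φ(83) = 83 − 1 = 82 = 2 · 41.
Test 14^(82/q) mod 83 for each prime factor q of 82:
14^41 ≡ 82 (mod 83)  [q = 2: ≢ 1 ✓]
14^2 ≡ 30 (mod 83)  [q = 41: ≢ 1 ✓]
None equal 1, so ord_83(14) = 82: 14 is a primitive root.

Yes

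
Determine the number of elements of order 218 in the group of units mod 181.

0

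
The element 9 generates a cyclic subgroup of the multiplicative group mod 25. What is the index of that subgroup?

2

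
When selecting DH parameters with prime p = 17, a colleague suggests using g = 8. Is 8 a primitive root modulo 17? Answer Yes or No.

No

φ(17) = 17 − 1 = 16 = 2^4.
8 is a primitive root mod 17 iff 8^(φ(17)/q) ≢ 1 for every prime q | φ(17), i.e. q ∈ {2}.
8^8 ≡ 1 (mod 17)  [q = 2: ≡ 1 ✗]
The check at q = 2 fails, so 8 generates a proper subgroup.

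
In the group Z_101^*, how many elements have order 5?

φ(101) = 101 − 1 = 100 = 2^2 · 5^2.
Since (Z/101Z)^× is cyclic of order 100, the number of elements of order d is φ(d) when d | 100 and 0 otherwise.
5 | 100, and φ(5) = 5 − 1 = 4.

4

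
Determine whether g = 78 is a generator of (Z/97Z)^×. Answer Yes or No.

φ(97) = 97 − 1 = 96 = 2^5 · 3.
It suffices to check that the order of 78 is not a proper divisor of 96: compute 78^(96/q) for q ∈ {2, 3}.
78^48 ≡ 96 (mod 97)  [q = 2: ≢ 1 ✓]
78^32 ≡ 1 (mod 97)  [q = 3: ≡ 1 ✗]
78^32 ≡ 1 shows ord(78) | 32, strictly less than φ(97); not a primitive root.

No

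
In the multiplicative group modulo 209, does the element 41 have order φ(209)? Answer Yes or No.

No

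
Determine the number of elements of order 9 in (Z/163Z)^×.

φ(163) = 163 − 1 = 162 = 2 · 3^4.
(Z/163Z)^× is cyclic (|G| = 162); a cyclic group of order m has exactly φ(d) elements of each order d | m, and none otherwise.
9 = 3^2 divides 162, and φ(9) = 6.

6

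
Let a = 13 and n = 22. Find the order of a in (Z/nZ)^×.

10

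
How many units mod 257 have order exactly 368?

0

φ(257) = 257 − 1 = 256 = 2^8.
Since (Z/257Z)^× is cyclic of order 256, the number of elements of order d is φ(d) when d | 256 and 0 otherwise.
368 does not divide 256, so no element of (Z/257Z)^× has order 368.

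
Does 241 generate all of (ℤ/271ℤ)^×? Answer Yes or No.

φ(271) = 271 − 1 = 270 = 2 · 3^3 · 5.
It suffices to check that the order of 241 is not a proper divisor of 270: compute 241^(270/q) for q ∈ {2, 3, 5}.
241^135 ≡ 1 (mod 271)  [q = 2: ≡ 1 ✗]
241^90 ≡ 1 (mod 271)  [q = 3: ≡ 1 ✗]
241^54 ≡ 10 (mod 271)  [q = 5: ≢ 1 ✓]
Since 241^135 ≡ 1, the order of 241 divides 135 < 270, so 241 is not a primitive root.

No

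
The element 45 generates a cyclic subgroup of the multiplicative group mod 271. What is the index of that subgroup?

By Lagrange's theorem, ord_271(45) divides φ(271) = 271 − 1 = 270 = 2 · 3^3 · 5.
Divisors of 270: 1, 2, 3, 5, 6, 9, 10, 15, 18, 27, 30, 45, 54, 90, 135, 270.
Compute 45^d (mod 271) for the divisors d until we hit 1:
45^1 ≡ 45
45^2 ≡ 128
45^3 ≡ 69
45^5 ≡ 160
45^6 ≡ 154
45^9 ≡ 57
45^10 ≡ 126
45^15 ≡ 106
45^18 ≡ 268
45^27 ≡ 100
45^30 ≡ 125
45^45 ≡ 242
45^54 ≡ 244
45^90 ≡ 28
45^135 ≡ 1
So ord_271(45) = 135, hence |⟨45⟩| = 135.
[(Z/271Z)^× : ⟨45⟩] = 270/135 = 2.

2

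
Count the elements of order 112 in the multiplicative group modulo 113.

48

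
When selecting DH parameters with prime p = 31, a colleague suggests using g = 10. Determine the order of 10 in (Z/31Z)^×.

15

The order of 10 must divide φ(31) = 31 − 1 = 30 = 2 · 3 · 5.
Divisors of 30: 1, 2, 3, 5, 6, 10, 15, 30.
Test each divisor d:
10^1 ≡ 10
10^2 ≡ 7
10^3 ≡ 8
10^5 ≡ 25
10^6 ≡ 2
10^10 ≡ 5
10^15 ≡ 1
So ord_31(10) = 15.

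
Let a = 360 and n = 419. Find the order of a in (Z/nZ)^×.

22

Since 360 ∈ (Z/419Z)^×, its order divides φ(419) = 419 − 1 = 418 = 2 · 11 · 19.
Divisors of 418: 1, 2, 11, 19, 22, 38, 209, 418.
Evaluate successive powers at the divisors of 418:
360^1 ≡ 360
360^2 ≡ 129
360^11 ≡ 418
360^19 ≡ 85
360^22 ≡ 1
Therefore the multiplicative order of 360 modulo 419 is 22.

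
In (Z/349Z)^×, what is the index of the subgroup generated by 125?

6

Since 125 ∈ (Z/349Z)^×, its order divides φ(349) = 349 − 1 = 348 = 2^2 · 3 · 29.
Divisors of 348: 1, 2, 3, 4, 6, 12, 29, 58, 87, 116, 174, 348.
Evaluate successive powers at the divisors of 348:
125^1 ≡ 125 (mod 349)
125^2 ≡ 269 (mod 349)
125^3 ≡ 121 (mod 349)
125^4 ≡ 118 (mod 349)
125^6 ≡ 332 (mod 349)
125^12 ≡ 289 (mod 349)
125^29 ≡ 348 (mod 349)
125^58 ≡ 1 (mod 349) ✓
The order of 125 is 58, so the subgroup it generates has 58 elements.
[(Z/349Z)^× : ⟨125⟩] = 348/58 = 6.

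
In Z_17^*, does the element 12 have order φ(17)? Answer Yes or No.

φ(17) = 17 − 1 = 16 = 2^4.
Test 12^(16/q) mod 17 for each prime factor q of 16:
12^8 ≡ 16 (mod 17)  [q = 2: ≢ 1 ✓]
Every test exponent gives a nontrivial residue, hence 12 generates the full group.

Yes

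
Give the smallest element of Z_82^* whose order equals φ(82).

φ(82) = φ(2)·φ(41) = 1·40 = 40 = 2^3 · 5.
g is a primitive root iff g^(40/q) ≢ 1 (mod 82) for each prime q ∈ {2, 5}.
g = 2: gcd(2, 82) = 2 > 1, not a unit — skip.
g = 3: 3^20 ≡ 81; 3^8 ≡ 1 — hits 1, so not a primitive root.
g = 4: gcd(4, 82) = 2 > 1, not a unit — skip.
g = 5: 5^20 ≡ 1 — hits 1, so not a primitive root.
g = 6: gcd(6, 82) = 2 > 1, not a unit — skip.
g = 7: 7^20 ≡ 81; 7^8 ≡ 37 — none is 1, so 7 is a primitive root.
The smallest primitive root modulo 82 is 7.

7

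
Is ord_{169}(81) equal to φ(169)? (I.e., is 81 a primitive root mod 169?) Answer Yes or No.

No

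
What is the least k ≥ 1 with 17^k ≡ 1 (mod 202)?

10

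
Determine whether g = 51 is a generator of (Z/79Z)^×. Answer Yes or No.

No

φ(79) = 79 − 1 = 78 = 2 · 3 · 13.
An element g generates (Z/79Z)^× iff g^(78/q) ≢ 1 (mod 79) for each prime q ∈ {2, 3, 13}.
51^39 ≡ 1 (mod 79)  [q = 2: ≡ 1 ✗]
51^26 ≡ 23 (mod 79)  [q = 3: ≢ 1 ✓]
51^6 ≡ 21 (mod 79)  [q = 13: ≢ 1 ✓]
The check at q = 2 fails, so 51 generates a proper subgroup.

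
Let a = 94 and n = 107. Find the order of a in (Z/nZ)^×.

106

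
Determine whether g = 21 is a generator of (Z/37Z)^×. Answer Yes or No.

No

φ(37) = 37 − 1 = 36 = 2^2 · 3^2.
It suffices to check that the order of 21 is not a proper divisor of 36: compute 21^(36/q) for q ∈ {2, 3}.
21^18 ≡ 1 (mod 37)  [q = 2: ≡ 1 ✗]
21^12 ≡ 26 (mod 37)  [q = 3: ≢ 1 ✓]
The check at q = 2 fails, so 21 generates a proper subgroup.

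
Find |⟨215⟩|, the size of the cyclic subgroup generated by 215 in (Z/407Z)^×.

By Lagrange's theorem, ord_407(215) divides φ(407) = φ(11·37) = (11−1)·(37−1) = 10·36 = 360 = 2^3 · 3^2 · 5.
Divisors of 360: 1, 2, 3, 4, 5, 6, 8, 9, 10, 12, 15, 18, 20, 24, 30, 36, 40, 45, 60, 72, 90, 120, 180, 360.
Evaluate successive powers at the divisors of 360:
215^1 ≡ 215 (mod 407)
215^2 ≡ 234 (mod 407)
215^3 ≡ 249 (mod 407)
215^4 ≡ 218 (mod 407)
215^5 ≡ 65 (mod 407)
215^6 ≡ 137 (mod 407)
215^8 ≡ 312 (mod 407)
215^9 ≡ 332 (mod 407)
215^10 ≡ 155 (mod 407)
215^12 ≡ 47 (mod 407)
215^15 ≡ 307 (mod 407)
215^18 ≡ 334 (mod 407)
215^20 ≡ 12 (mod 407)
215^24 ≡ 174 (mod 407)
215^30 ≡ 232 (mod 407)
215^36 ≡ 38 (mod 407)
215^40 ≡ 144 (mod 407)
215^45 ≡ 406 (mod 407)
215^60 ≡ 100 (mod 407)
215^72 ≡ 223 (mod 407)
215^90 ≡ 1 (mod 407) ✓
Therefore the multiplicative order of 215 modulo 407 is 90.

90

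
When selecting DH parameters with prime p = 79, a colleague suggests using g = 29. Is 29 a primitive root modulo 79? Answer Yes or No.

φ(79) = 79 − 1 = 78 = 2 · 3 · 13.
29 is a primitive root mod 79 iff 29^(φ(79)/q) ≢ 1 for every prime q | φ(79), i.e. q ∈ {2, 3, 13}.
29^39 ≡ 78 (mod 79)  [q = 2: ≢ 1 ✓]
29^26 ≡ 55 (mod 79)  [q = 3: ≢ 1 ✓]
29^6 ≡ 10 (mod 79)  [q = 13: ≢ 1 ✓]
None equal 1, so ord_79(29) = 78: 29 is a primitive root.

Yes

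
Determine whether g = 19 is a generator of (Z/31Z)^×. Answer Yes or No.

No

φ(31) = 31 − 1 = 30 = 2 · 3 · 5.
19 is a primitive root mod 31 iff 19^(φ(31)/q) ≢ 1 for every prime q | φ(31), i.e. q ∈ {2, 3, 5}.
19^15 ≡ 1 (mod 31)  [q = 2: ≡ 1 ✗]
19^10 ≡ 25 (mod 31)  [q = 3: ≢ 1 ✓]
19^6 ≡ 2 (mod 31)  [q = 5: ≢ 1 ✓]
19^15 ≡ 1 shows ord(19) | 15, strictly less than φ(31); not a primitive root.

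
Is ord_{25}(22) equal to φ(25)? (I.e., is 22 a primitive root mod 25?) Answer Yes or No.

Yes

φ(25) = φ(5^2) = 5·(5−1) = 20 = 2^2 · 5.
It suffices to check that the order of 22 is not a proper divisor of 20: compute 22^(20/q) for q ∈ {2, 5}.
22^10 ≡ 24 (mod 25)  [q = 2: ≢ 1 ✓]
22^4 ≡ 6 (mod 25)  [q = 5: ≢ 1 ✓]
None equal 1, so ord_25(22) = 20: 22 is a primitive root.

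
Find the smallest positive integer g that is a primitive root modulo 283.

3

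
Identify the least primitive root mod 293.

φ(293) = 293 − 1 = 292 = 2^2 · 73.
Test candidates g = 2, 3, … against the prime factors q ∈ {2, 73} of φ(293): g is a generator iff g^(292/q) ≢ 1 for every such q.
g = 2: 2^146 ≡ 292; 2^4 ≡ 16 — none is 1, so 2 is a primitive root.
So 2 is the smallest generator of (Z/293Z)^×.

2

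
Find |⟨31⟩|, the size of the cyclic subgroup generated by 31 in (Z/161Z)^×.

66

Since 31 ∈ (Z/161Z)^×, its order divides φ(161) = φ(7·23) = (7−1)·(23−1) = 6·22 = 132 = 2^2 · 3 · 11.
Divisors of 132: 1, 2, 3, 4, 6, 11, 12, 22, 33, 44, 66, 132.
Evaluate successive powers at the divisors of 132:
31^1 ≡ 31 (mod 161)
31^2 ≡ 156 (mod 161)
31^3 ≡ 6 (mod 161)
31^4 ≡ 25 (mod 161)
31^6 ≡ 36 (mod 161)
31^11 ≡ 47 (mod 161)
31^12 ≡ 8 (mod 161)
31^22 ≡ 116 (mod 161)
31^33 ≡ 139 (mod 161)
31^44 ≡ 93 (mod 161)
31^66 ≡ 1 (mod 161) ✓
The smallest such exponent is 66, so the order of 31 is 66.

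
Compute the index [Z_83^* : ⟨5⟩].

1

The order of 5 must divide φ(83) = 83 − 1 = 82 = 2 · 41.
Divisors of 82: 1, 2, 41, 82.
Evaluate successive powers at the divisors of 82:
5^1 ≡ 5 (mod 83)
5^2 ≡ 25 (mod 83)
5^41 ≡ 82 (mod 83)
5^82 ≡ 1 (mod 83) ✓
Thus |⟨5⟩| = ord(5) = 82.
[(Z/83Z)^× : ⟨5⟩] = 82/82 = 1.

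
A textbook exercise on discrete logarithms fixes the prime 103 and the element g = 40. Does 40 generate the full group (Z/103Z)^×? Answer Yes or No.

φ(103) = 103 − 1 = 102 = 2 · 3 · 17.
Test 40^(102/q) mod 103 for each prime factor q of 102:
40^51 ≡ 102 (mod 103)  [q = 2: ≢ 1 ✓]
40^34 ≡ 56 (mod 103)  [q = 3: ≢ 1 ✓]
40^6 ≡ 30 (mod 103)  [q = 17: ≢ 1 ✓]
None equal 1, so ord_103(40) = 102: 40 is a primitive root.

Yes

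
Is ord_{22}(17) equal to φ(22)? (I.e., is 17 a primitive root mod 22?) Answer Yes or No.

Yes

φ(22) = φ(2)·φ(11) = 1·10 = 10 = 2 · 5.
Test 17^(10/q) mod 22 for each prime factor q of 10:
17^5 ≡ 21 (mod 22)  [q = 2: ≢ 1 ✓]
17^2 ≡ 3 (mod 22)  [q = 5: ≢ 1 ✓]
None equal 1, so ord_22(17) = 10: 17 is a primitive root.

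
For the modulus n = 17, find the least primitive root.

3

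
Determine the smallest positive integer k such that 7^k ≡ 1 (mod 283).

141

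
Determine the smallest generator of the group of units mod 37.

2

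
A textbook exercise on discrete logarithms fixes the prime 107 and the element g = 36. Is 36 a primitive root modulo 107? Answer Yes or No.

φ(107) = 107 − 1 = 106 = 2 · 53.
36 is a primitive root mod 107 iff 36^(φ(107)/q) ≢ 1 for every prime q | φ(107), i.e. q ∈ {2, 53}.
36^53 ≡ 1 (mod 107)  [q = 2: ≡ 1 ✗]
36^2 ≡ 12 (mod 107)  [q = 53: ≢ 1 ✓]
36^53 ≡ 1 shows ord(36) | 53, strictly less than φ(107); not a primitive root.

No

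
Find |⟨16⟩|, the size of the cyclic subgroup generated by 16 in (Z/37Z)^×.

By Lagrange's theorem, ord_37(16) divides φ(37) = 37 − 1 = 36 = 2^2 · 3^2.
Divisors of 36: 1, 2, 3, 4, 6, 9, 12, 18, 36.
Evaluate successive powers at the divisors of 36:
16^1 ≡ 16 (mod 37)
16^2 ≡ 34 (mod 37)
16^3 ≡ 26 (mod 37)
16^4 ≡ 9 (mod 37)
16^6 ≡ 10 (mod 37)
16^9 ≡ 1 (mod 37) ✓
The smallest such exponent is 9, so the order of 16 is 9.

9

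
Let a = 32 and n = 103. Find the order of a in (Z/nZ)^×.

Since 32 ∈ (Z/103Z)^×, its order divides φ(103) = 103 − 1 = 102 = 2 · 3 · 17.
Divisors of 102: 1, 2, 3, 6, 17, 34, 51, 102.
Test each divisor d:
32^1 ≡ 32 (mod 103)
32^2 ≡ 97 (mod 103)
32^3 ≡ 14 (mod 103)
32^6 ≡ 93 (mod 103)
32^17 ≡ 46 (mod 103)
32^34 ≡ 56 (mod 103)
32^51 ≡ 1 (mod 103) ✓
The smallest such exponent is 51, so the order of 32 is 51.

51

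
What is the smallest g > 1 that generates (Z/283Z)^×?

φ(283) = 283 − 1 = 282 = 2 · 3 · 47.
g is a primitive root iff g^(282/q) ≢ 1 (mod 283) for each prime q ∈ {2, 3, 47}.
g = 2: 2^141 ≡ 282; 2^94 ≡ 1 — hits 1, so not a primitive root.
g = 3: 3^141 ≡ 282; 3^94 ≡ 238; 3^6 ≡ 163 — none is 1, so 3 is a primitive root.
Hence the least primitive root of 283 is 3.

3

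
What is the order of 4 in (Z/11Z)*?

5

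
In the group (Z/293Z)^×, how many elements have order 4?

2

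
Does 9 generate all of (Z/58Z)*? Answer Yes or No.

φ(58) = φ(2)·φ(29) = 1·28 = 28 = 2^2 · 7.
Test 9^(28/q) mod 58 for each prime factor q of 28:
9^14 ≡ 1 (mod 58)  [q = 2: ≡ 1 ✗]
9^4 ≡ 7 (mod 58)  [q = 7: ≢ 1 ✓]
Since 9^14 ≡ 1, the order of 9 divides 14 < 28, so 9 is not a primitive root.

No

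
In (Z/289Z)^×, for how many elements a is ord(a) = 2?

1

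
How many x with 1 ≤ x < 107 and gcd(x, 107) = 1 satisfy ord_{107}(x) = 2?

φ(107) = 107 − 1 = 106 = 2 · 53.
In a cyclic group of order 106, there are φ(d) elements of order d for each divisor d of 106, and zero for non-divisors.
2 | 106, and φ(2) = 2 − 1 = 1.

1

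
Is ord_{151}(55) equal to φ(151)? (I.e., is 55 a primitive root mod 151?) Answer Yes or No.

φ(151) = 151 − 1 = 150 = 2 · 3 · 5^2.
It suffices to check that the order of 55 is not a proper divisor of 150: compute 55^(150/q) for q ∈ {2, 3, 5}.
55^75 ≡ 1 (mod 151)  [q = 2: ≡ 1 ✗]
55^50 ≡ 118 (mod 151)  [q = 3: ≢ 1 ✓]
55^30 ≡ 59 (mod 151)  [q = 5: ≢ 1 ✓]
Since 55^75 ≡ 1, the order of 55 divides 75 < 150, so 55 is not a primitive root.

No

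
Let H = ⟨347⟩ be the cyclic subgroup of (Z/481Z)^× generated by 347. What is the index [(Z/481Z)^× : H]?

36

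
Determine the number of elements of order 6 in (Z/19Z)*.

2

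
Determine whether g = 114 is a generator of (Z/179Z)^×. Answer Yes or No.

Yes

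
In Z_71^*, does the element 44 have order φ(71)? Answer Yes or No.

Yes

φ(71) = 71 − 1 = 70 = 2 · 5 · 7.
An element g generates (Z/71Z)^× iff g^(70/q) ≢ 1 (mod 71) for each prime q ∈ {2, 5, 7}.
44^35 ≡ 70 (mod 71)  [q = 2: ≢ 1 ✓]
44^14 ≡ 57 (mod 71)  [q = 5: ≢ 1 ✓]
44^10 ≡ 45 (mod 71)  [q = 7: ≢ 1 ✓]
All checks pass, so 44 has order 70 and is a primitive root modulo 71.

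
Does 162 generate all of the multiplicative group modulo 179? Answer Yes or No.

Yes

φ(179) = 179 − 1 = 178 = 2 · 89.
Test 162^(178/q) mod 179 for each prime factor q of 178:
162^89 ≡ 178 (mod 179)  [q = 2: ≢ 1 ✓]
162^2 ≡ 110 (mod 179)  [q = 89: ≢ 1 ✓]
Every test exponent gives a nontrivial residue, hence 162 generates the full group.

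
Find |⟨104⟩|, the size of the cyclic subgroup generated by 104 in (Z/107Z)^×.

By Lagrange's theorem, ord_107(104) divides φ(107) = 107 − 1 = 106 = 2 · 53.
Divisors of 106: 1, 2, 53, 106.
Compute 104^d (mod 107) for the divisors d until we hit 1:
104^1 ≡ 104
104^2 ≡ 9
104^53 ≡ 106
104^106 ≡ 1
The smallest such exponent is 106, so the order of 104 is 106.

106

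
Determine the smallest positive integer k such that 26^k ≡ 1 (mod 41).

40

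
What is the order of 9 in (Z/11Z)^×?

5

The order of 9 must divide φ(11) = 11 − 1 = 10 = 2 · 5.
Divisors of 10: 1, 2, 5, 10.
Check 9^d mod 11 for each divisor in increasing order:
9^1 ≡ 9 (mod 11)
9^2 ≡ 4 (mod 11)
9^5 ≡ 1 (mod 11) ✓
Hence ord(9) = 5.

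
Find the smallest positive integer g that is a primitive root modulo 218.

11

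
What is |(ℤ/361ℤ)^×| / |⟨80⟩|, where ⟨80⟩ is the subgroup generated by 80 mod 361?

2

By Lagrange's theorem, ord_361(80) divides φ(361) = φ(19^2) = 19·(19−1) = 342 = 2 · 3^2 · 19.
Divisors of 342: 1, 2, 3, 6, 9, 18, 19, 38, 57, 114, 171, 342.
Test each divisor d:
80^1 ≡ 80 (mod 361)
80^2 ≡ 263 (mod 361)
80^3 ≡ 102 (mod 361)
80^6 ≡ 296 (mod 361)
80^9 ≡ 229 (mod 361)
80^18 ≡ 96 (mod 361)
80^19 ≡ 99 (mod 361)
80^38 ≡ 54 (mod 361)
80^57 ≡ 292 (mod 361)
80^114 ≡ 68 (mod 361)
80^171 ≡ 1 (mod 361) ✓
The order of 80 is 171, so the subgroup it generates has 171 elements.
Index = |(Z/361Z)^×| / |⟨80⟩| = 342 / 171 = 2.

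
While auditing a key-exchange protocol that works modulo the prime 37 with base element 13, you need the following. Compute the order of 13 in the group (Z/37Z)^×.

The order of 13 must divide φ(37) = 37 − 1 = 36 = 2^2 · 3^2.
Divisors of 36: 1, 2, 3, 4, 6, 9, 12, 18, 36.
Compute 13^d (mod 37) for the divisors d until we hit 1:
13^1 ≡ 13 (mod 37)
13^2 ≡ 21 (mod 37)
13^3 ≡ 14 (mod 37)
13^4 ≡ 34 (mod 37)
13^6 ≡ 11 (mod 37)
13^9 ≡ 6 (mod 37)
13^12 ≡ 10 (mod 37)
13^18 ≡ 36 (mod 37)
13^36 ≡ 1 (mod 37) ✓
Hence ord(13) = 36.

36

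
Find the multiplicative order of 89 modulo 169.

The order of 89 must divide φ(169) = φ(13^2) = 13·(13−1) = 156 = 2^2 · 3 · 13.
Divisors of 156: 1, 2, 3, 4, 6, 12, 13, 26, 39, 52, 78, 156.
Compute 89^d (mod 169) for the divisors d until we hit 1:
89^1 ≡ 89 (mod 169)
89^2 ≡ 147 (mod 169)
89^3 ≡ 70 (mod 169)
89^4 ≡ 146 (mod 169)
89^6 ≡ 168 (mod 169)
89^12 ≡ 1 (mod 169) ✓
So ord_169(89) = 12.

12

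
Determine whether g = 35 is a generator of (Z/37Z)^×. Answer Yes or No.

φ(37) = 37 − 1 = 36 = 2^2 · 3^2.
35 is a primitive root mod 37 iff 35^(φ(37)/q) ≢ 1 for every prime q | φ(37), i.e. q ∈ {2, 3}.
35^18 ≡ 36 (mod 37)  [q = 2: ≢ 1 ✓]
35^12 ≡ 26 (mod 37)  [q = 3: ≢ 1 ✓]
All checks pass, so 35 has order 36 and is a primitive root modulo 37.

Yes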